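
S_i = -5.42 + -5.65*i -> [-5.42, -11.07, -16.72, -22.37, -28.02]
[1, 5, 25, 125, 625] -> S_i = 1*5^i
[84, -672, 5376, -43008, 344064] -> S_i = 84*-8^i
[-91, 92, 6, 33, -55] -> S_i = Random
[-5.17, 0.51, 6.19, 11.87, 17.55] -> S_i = -5.17 + 5.68*i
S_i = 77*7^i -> [77, 539, 3773, 26411, 184877]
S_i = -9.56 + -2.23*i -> [-9.56, -11.79, -14.02, -16.25, -18.48]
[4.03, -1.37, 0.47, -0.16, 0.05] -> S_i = 4.03*(-0.34)^i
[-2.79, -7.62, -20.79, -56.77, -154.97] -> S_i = -2.79*2.73^i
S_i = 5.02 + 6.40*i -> [5.02, 11.42, 17.82, 24.22, 30.62]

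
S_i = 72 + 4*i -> [72, 76, 80, 84, 88]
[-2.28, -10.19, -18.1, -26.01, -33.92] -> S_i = -2.28 + -7.91*i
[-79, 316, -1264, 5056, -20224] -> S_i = -79*-4^i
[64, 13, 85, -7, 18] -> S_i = Random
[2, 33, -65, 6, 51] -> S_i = Random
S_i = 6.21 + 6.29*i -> [6.21, 12.5, 18.79, 25.08, 31.37]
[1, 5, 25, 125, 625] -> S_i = 1*5^i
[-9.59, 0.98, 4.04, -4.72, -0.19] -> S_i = Random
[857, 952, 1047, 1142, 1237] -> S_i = 857 + 95*i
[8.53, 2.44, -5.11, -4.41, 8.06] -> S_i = Random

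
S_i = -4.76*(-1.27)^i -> [-4.76, 6.05, -7.68, 9.75, -12.38]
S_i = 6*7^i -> [6, 42, 294, 2058, 14406]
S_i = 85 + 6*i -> [85, 91, 97, 103, 109]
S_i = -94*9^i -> [-94, -846, -7614, -68526, -616734]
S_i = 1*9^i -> [1, 9, 81, 729, 6561]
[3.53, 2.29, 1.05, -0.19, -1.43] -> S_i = 3.53 + -1.24*i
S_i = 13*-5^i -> [13, -65, 325, -1625, 8125]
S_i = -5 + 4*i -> [-5, -1, 3, 7, 11]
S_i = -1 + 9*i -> [-1, 8, 17, 26, 35]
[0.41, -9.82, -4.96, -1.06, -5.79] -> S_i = Random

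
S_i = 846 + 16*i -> [846, 862, 878, 894, 910]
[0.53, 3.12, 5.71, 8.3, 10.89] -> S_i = 0.53 + 2.59*i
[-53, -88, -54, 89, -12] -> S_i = Random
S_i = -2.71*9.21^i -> [-2.71, -24.96, -229.87, -2117.13, -19498.8]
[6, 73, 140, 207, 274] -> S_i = 6 + 67*i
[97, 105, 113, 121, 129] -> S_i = 97 + 8*i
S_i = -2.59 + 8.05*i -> [-2.59, 5.46, 13.51, 21.56, 29.61]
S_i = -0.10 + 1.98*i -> [-0.1, 1.88, 3.86, 5.84, 7.82]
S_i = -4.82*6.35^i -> [-4.82, -30.61, -194.35, -1234.15, -7836.86]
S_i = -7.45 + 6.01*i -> [-7.45, -1.44, 4.57, 10.58, 16.59]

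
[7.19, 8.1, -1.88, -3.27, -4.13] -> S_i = Random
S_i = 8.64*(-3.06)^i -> [8.64, -26.44, 80.9, -247.56, 757.53]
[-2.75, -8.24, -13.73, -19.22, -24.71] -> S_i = -2.75 + -5.49*i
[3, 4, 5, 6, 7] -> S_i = 3 + 1*i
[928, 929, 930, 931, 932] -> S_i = 928 + 1*i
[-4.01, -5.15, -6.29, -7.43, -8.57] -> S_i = -4.01 + -1.14*i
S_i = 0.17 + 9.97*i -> [0.17, 10.14, 20.11, 30.08, 40.05]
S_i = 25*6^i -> [25, 150, 900, 5400, 32400]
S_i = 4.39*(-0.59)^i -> [4.39, -2.59, 1.53, -0.9, 0.53]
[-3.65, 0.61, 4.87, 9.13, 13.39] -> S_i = -3.65 + 4.26*i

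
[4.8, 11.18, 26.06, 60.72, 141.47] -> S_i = 4.80*2.33^i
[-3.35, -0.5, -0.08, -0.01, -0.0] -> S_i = -3.35*0.15^i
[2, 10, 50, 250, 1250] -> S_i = 2*5^i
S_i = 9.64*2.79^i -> [9.64, 26.9, 75.04, 209.36, 584.11]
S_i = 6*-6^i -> [6, -36, 216, -1296, 7776]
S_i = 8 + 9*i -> [8, 17, 26, 35, 44]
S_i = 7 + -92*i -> [7, -85, -177, -269, -361]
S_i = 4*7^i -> [4, 28, 196, 1372, 9604]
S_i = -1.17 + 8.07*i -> [-1.17, 6.9, 14.97, 23.04, 31.11]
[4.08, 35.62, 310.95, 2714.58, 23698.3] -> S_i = 4.08*8.73^i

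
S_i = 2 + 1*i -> [2, 3, 4, 5, 6]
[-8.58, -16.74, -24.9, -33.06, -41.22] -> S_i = -8.58 + -8.16*i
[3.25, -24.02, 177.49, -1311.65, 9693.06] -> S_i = 3.25*(-7.39)^i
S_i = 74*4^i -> [74, 296, 1184, 4736, 18944]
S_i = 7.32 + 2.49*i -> [7.32, 9.81, 12.3, 14.79, 17.28]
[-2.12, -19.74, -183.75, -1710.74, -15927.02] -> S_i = -2.12*9.31^i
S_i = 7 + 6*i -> [7, 13, 19, 25, 31]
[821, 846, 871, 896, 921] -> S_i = 821 + 25*i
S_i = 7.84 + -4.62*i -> [7.84, 3.22, -1.4, -6.02, -10.64]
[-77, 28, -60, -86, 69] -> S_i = Random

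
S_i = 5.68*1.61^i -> [5.68, 9.14, 14.72, 23.7, 38.16]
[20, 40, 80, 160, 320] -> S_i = 20*2^i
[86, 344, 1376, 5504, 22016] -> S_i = 86*4^i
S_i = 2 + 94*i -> [2, 96, 190, 284, 378]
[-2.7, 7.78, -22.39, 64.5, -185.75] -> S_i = -2.70*(-2.88)^i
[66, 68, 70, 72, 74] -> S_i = 66 + 2*i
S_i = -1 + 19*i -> [-1, 18, 37, 56, 75]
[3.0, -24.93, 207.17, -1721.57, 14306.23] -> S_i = 3.00*(-8.31)^i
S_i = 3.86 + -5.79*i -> [3.86, -1.93, -7.72, -13.51, -19.3]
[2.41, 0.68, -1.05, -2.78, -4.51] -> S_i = 2.41 + -1.73*i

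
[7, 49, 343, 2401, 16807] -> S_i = 7*7^i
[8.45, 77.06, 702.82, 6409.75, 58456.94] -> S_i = 8.45*9.12^i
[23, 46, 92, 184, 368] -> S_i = 23*2^i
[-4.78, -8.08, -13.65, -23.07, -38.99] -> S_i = -4.78*1.69^i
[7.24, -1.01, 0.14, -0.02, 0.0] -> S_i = 7.24*(-0.14)^i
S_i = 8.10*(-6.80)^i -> [8.1, -55.08, 374.54, -2546.9, 17318.91]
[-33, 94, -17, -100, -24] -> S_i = Random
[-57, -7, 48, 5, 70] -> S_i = Random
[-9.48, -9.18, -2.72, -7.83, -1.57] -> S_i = Random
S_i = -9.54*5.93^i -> [-9.54, -56.57, -335.47, -1989.36, -11796.88]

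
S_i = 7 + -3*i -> [7, 4, 1, -2, -5]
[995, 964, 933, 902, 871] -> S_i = 995 + -31*i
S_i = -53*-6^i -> [-53, 318, -1908, 11448, -68688]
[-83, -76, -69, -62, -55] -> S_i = -83 + 7*i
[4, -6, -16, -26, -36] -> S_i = 4 + -10*i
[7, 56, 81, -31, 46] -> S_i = Random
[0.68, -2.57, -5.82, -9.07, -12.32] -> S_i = 0.68 + -3.25*i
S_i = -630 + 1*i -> [-630, -629, -628, -627, -626]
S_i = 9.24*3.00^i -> [9.24, 27.72, 83.16, 249.48, 748.44]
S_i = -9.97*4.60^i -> [-9.97, -45.86, -210.97, -970.44, -4464.02]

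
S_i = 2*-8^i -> [2, -16, 128, -1024, 8192]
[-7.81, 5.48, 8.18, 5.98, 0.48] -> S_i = Random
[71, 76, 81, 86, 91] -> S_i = 71 + 5*i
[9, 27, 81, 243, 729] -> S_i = 9*3^i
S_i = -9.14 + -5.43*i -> [-9.14, -14.57, -20.0, -25.43, -30.86]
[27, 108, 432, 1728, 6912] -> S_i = 27*4^i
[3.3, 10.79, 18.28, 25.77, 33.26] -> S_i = 3.30 + 7.49*i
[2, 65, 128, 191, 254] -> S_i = 2 + 63*i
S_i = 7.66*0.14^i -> [7.66, 1.07, 0.15, 0.02, 0.0]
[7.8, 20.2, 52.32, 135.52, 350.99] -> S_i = 7.80*2.59^i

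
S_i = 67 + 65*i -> [67, 132, 197, 262, 327]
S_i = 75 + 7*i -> [75, 82, 89, 96, 103]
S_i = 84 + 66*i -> [84, 150, 216, 282, 348]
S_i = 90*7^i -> [90, 630, 4410, 30870, 216090]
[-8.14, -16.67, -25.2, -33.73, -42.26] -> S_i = -8.14 + -8.53*i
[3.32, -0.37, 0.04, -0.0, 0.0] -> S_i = 3.32*(-0.11)^i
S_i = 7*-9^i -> [7, -63, 567, -5103, 45927]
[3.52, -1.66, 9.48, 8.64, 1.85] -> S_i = Random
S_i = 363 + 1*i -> [363, 364, 365, 366, 367]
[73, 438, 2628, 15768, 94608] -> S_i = 73*6^i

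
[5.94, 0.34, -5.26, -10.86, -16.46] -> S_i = 5.94 + -5.60*i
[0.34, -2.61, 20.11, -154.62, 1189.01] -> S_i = 0.34*(-7.69)^i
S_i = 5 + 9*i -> [5, 14, 23, 32, 41]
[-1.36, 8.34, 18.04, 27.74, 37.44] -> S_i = -1.36 + 9.70*i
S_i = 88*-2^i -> [88, -176, 352, -704, 1408]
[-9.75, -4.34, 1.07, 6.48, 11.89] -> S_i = -9.75 + 5.41*i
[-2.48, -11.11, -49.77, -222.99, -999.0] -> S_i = -2.48*4.48^i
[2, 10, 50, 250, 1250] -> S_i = 2*5^i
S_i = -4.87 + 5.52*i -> [-4.87, 0.65, 6.17, 11.69, 17.21]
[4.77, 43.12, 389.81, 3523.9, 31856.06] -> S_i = 4.77*9.04^i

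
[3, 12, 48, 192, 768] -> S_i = 3*4^i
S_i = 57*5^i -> [57, 285, 1425, 7125, 35625]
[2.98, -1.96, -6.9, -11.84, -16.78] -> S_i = 2.98 + -4.94*i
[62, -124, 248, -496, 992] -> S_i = 62*-2^i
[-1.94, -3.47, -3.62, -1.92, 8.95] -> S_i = Random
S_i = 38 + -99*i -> [38, -61, -160, -259, -358]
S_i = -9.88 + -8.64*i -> [-9.88, -18.52, -27.16, -35.8, -44.44]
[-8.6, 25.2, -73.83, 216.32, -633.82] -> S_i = -8.60*(-2.93)^i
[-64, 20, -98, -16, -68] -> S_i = Random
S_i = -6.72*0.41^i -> [-6.72, -2.76, -1.13, -0.46, -0.19]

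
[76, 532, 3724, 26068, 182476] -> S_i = 76*7^i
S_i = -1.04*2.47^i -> [-1.04, -2.57, -6.34, -15.67, -38.71]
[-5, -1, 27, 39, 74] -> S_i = Random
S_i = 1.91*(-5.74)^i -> [1.91, -10.96, 62.93, -361.22, 2073.39]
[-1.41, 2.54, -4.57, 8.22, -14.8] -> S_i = -1.41*(-1.80)^i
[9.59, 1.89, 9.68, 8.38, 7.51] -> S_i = Random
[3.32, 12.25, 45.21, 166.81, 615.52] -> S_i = 3.32*3.69^i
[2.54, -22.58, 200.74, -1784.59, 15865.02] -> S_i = 2.54*(-8.89)^i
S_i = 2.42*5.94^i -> [2.42, 14.37, 85.39, 507.19, 3012.74]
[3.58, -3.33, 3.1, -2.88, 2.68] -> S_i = 3.58*(-0.93)^i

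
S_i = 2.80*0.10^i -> [2.8, 0.28, 0.03, 0.0, 0.0]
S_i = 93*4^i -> [93, 372, 1488, 5952, 23808]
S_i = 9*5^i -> [9, 45, 225, 1125, 5625]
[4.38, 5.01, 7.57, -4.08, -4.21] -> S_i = Random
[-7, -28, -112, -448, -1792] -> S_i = -7*4^i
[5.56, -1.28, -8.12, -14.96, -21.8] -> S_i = 5.56 + -6.84*i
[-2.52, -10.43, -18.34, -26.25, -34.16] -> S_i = -2.52 + -7.91*i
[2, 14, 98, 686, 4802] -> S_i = 2*7^i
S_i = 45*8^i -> [45, 360, 2880, 23040, 184320]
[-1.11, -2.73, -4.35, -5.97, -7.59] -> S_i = -1.11 + -1.62*i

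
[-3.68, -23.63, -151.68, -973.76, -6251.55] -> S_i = -3.68*6.42^i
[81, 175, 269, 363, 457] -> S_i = 81 + 94*i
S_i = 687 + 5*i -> [687, 692, 697, 702, 707]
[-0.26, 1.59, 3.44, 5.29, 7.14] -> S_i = -0.26 + 1.85*i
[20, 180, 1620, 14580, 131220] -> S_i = 20*9^i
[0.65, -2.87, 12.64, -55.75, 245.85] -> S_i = 0.65*(-4.41)^i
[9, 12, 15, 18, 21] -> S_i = 9 + 3*i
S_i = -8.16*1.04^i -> [-8.16, -8.49, -8.83, -9.18, -9.55]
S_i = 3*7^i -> [3, 21, 147, 1029, 7203]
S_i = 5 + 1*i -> [5, 6, 7, 8, 9]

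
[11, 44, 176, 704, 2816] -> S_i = 11*4^i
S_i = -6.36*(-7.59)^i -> [-6.36, 48.27, -366.39, 2780.88, -21106.89]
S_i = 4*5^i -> [4, 20, 100, 500, 2500]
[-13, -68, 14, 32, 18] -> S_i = Random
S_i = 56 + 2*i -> [56, 58, 60, 62, 64]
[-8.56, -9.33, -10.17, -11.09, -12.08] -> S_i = -8.56*1.09^i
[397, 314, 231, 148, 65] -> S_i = 397 + -83*i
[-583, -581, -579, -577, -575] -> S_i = -583 + 2*i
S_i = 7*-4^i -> [7, -28, 112, -448, 1792]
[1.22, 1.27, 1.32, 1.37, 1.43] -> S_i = 1.22*1.04^i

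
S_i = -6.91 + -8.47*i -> [-6.91, -15.38, -23.85, -32.32, -40.79]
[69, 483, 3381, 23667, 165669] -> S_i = 69*7^i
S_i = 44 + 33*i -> [44, 77, 110, 143, 176]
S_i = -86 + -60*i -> [-86, -146, -206, -266, -326]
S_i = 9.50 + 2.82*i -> [9.5, 12.32, 15.14, 17.96, 20.78]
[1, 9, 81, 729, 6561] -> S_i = 1*9^i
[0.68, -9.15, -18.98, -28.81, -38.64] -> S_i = 0.68 + -9.83*i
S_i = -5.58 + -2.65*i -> [-5.58, -8.23, -10.88, -13.53, -16.18]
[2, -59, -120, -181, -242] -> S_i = 2 + -61*i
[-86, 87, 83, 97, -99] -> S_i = Random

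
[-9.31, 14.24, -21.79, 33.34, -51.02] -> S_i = -9.31*(-1.53)^i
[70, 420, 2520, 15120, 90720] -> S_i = 70*6^i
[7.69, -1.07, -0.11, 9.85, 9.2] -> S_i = Random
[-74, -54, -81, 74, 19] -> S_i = Random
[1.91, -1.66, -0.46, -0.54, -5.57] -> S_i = Random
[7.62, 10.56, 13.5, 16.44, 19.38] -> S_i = 7.62 + 2.94*i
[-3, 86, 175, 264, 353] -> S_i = -3 + 89*i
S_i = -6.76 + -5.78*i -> [-6.76, -12.54, -18.32, -24.1, -29.88]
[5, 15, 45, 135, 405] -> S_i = 5*3^i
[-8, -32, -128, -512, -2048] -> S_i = -8*4^i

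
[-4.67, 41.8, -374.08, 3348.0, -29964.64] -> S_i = -4.67*(-8.95)^i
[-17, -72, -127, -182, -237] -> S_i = -17 + -55*i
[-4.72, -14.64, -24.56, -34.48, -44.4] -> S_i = -4.72 + -9.92*i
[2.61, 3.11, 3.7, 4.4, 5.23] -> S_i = 2.61*1.19^i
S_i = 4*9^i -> [4, 36, 324, 2916, 26244]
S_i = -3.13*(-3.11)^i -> [-3.13, 9.73, -30.27, 94.15, -292.81]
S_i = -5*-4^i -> [-5, 20, -80, 320, -1280]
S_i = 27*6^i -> [27, 162, 972, 5832, 34992]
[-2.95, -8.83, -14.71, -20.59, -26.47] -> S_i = -2.95 + -5.88*i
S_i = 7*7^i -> [7, 49, 343, 2401, 16807]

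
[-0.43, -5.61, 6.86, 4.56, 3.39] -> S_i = Random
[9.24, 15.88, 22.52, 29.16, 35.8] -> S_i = 9.24 + 6.64*i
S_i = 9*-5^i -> [9, -45, 225, -1125, 5625]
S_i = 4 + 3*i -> [4, 7, 10, 13, 16]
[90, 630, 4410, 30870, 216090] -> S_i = 90*7^i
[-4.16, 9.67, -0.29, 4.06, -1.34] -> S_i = Random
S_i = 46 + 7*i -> [46, 53, 60, 67, 74]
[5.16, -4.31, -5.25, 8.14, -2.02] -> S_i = Random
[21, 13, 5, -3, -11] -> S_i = 21 + -8*i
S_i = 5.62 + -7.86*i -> [5.62, -2.24, -10.1, -17.96, -25.82]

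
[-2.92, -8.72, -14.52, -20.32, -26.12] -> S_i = -2.92 + -5.80*i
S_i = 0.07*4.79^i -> [0.07, 0.34, 1.61, 7.69, 36.85]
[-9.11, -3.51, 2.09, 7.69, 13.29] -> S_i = -9.11 + 5.60*i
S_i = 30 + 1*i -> [30, 31, 32, 33, 34]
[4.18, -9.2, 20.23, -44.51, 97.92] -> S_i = 4.18*(-2.20)^i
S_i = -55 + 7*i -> [-55, -48, -41, -34, -27]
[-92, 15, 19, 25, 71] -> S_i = Random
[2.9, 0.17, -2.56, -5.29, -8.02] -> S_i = 2.90 + -2.73*i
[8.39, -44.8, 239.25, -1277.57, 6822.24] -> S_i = 8.39*(-5.34)^i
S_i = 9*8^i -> [9, 72, 576, 4608, 36864]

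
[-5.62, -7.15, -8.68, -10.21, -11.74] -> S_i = -5.62 + -1.53*i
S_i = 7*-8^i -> [7, -56, 448, -3584, 28672]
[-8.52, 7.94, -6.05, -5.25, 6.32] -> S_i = Random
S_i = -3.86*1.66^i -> [-3.86, -6.41, -10.64, -17.66, -29.31]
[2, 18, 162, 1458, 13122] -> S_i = 2*9^i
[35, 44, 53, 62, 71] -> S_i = 35 + 9*i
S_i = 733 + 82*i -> [733, 815, 897, 979, 1061]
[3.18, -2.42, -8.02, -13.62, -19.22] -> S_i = 3.18 + -5.60*i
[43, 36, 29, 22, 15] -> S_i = 43 + -7*i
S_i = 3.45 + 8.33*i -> [3.45, 11.78, 20.11, 28.44, 36.77]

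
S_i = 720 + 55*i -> [720, 775, 830, 885, 940]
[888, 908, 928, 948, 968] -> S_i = 888 + 20*i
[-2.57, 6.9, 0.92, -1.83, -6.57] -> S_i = Random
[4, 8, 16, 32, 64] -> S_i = 4*2^i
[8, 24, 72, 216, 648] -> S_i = 8*3^i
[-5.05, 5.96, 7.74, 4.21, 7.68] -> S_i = Random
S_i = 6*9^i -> [6, 54, 486, 4374, 39366]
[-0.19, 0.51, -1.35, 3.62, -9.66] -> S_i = -0.19*(-2.67)^i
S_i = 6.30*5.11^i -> [6.3, 32.19, 164.51, 840.63, 4295.6]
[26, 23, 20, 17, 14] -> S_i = 26 + -3*i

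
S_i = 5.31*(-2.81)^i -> [5.31, -14.92, 41.93, -117.82, 331.07]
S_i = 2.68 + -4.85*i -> [2.68, -2.17, -7.02, -11.87, -16.72]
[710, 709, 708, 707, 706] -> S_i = 710 + -1*i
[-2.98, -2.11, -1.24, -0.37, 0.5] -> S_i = -2.98 + 0.87*i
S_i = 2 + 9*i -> [2, 11, 20, 29, 38]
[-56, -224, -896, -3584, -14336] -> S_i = -56*4^i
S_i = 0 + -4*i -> [0, -4, -8, -12, -16]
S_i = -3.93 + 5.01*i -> [-3.93, 1.08, 6.09, 11.1, 16.11]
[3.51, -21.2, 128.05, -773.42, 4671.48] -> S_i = 3.51*(-6.04)^i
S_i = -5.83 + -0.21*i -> [-5.83, -6.04, -6.25, -6.46, -6.67]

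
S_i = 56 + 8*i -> [56, 64, 72, 80, 88]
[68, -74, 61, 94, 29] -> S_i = Random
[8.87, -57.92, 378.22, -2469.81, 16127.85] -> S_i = 8.87*(-6.53)^i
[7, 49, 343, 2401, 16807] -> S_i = 7*7^i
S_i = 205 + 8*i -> [205, 213, 221, 229, 237]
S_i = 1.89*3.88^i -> [1.89, 7.33, 28.45, 110.4, 428.34]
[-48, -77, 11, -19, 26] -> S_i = Random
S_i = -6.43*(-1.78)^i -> [-6.43, 11.45, -20.37, 36.26, -64.55]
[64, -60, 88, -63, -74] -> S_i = Random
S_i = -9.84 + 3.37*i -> [-9.84, -6.47, -3.1, 0.27, 3.64]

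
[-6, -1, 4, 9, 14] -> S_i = -6 + 5*i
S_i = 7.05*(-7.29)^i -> [7.05, -51.39, 374.67, -2731.31, 19911.28]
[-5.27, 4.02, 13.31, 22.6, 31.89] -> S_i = -5.27 + 9.29*i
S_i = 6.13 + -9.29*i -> [6.13, -3.16, -12.45, -21.74, -31.03]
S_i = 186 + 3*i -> [186, 189, 192, 195, 198]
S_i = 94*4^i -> [94, 376, 1504, 6016, 24064]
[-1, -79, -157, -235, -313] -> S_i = -1 + -78*i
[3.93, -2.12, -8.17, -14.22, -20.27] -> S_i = 3.93 + -6.05*i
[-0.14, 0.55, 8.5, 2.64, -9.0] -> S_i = Random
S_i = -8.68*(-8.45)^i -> [-8.68, 73.35, -619.77, 5237.09, -44253.39]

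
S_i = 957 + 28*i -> [957, 985, 1013, 1041, 1069]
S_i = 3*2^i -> [3, 6, 12, 24, 48]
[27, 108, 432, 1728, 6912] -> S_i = 27*4^i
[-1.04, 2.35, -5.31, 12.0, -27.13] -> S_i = -1.04*(-2.26)^i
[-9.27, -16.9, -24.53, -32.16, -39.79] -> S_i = -9.27 + -7.63*i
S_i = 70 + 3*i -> [70, 73, 76, 79, 82]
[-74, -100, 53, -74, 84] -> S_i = Random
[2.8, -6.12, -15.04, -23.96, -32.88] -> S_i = 2.80 + -8.92*i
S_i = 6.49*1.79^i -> [6.49, 11.62, 20.79, 37.22, 66.63]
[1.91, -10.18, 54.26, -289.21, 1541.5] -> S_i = 1.91*(-5.33)^i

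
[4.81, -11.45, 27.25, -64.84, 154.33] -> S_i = 4.81*(-2.38)^i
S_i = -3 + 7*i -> [-3, 4, 11, 18, 25]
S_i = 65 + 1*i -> [65, 66, 67, 68, 69]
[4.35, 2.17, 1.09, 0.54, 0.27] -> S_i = 4.35*0.50^i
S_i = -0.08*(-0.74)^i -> [-0.08, 0.06, -0.04, 0.03, -0.02]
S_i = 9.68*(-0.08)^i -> [9.68, -0.77, 0.06, -0.0, 0.0]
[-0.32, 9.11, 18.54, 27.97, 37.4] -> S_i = -0.32 + 9.43*i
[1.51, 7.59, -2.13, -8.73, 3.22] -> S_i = Random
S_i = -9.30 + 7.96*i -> [-9.3, -1.34, 6.62, 14.58, 22.54]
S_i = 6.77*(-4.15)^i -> [6.77, -28.1, 116.6, -483.87, 2008.08]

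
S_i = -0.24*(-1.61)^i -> [-0.24, 0.39, -0.62, 1.0, -1.61]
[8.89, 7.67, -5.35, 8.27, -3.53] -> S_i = Random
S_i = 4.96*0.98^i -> [4.96, 4.86, 4.76, 4.67, 4.57]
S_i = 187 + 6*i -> [187, 193, 199, 205, 211]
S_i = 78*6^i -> [78, 468, 2808, 16848, 101088]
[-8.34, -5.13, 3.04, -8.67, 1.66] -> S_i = Random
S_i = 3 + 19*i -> [3, 22, 41, 60, 79]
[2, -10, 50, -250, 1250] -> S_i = 2*-5^i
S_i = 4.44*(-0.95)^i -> [4.44, -4.22, 4.01, -3.81, 3.62]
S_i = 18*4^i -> [18, 72, 288, 1152, 4608]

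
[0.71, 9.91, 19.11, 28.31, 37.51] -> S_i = 0.71 + 9.20*i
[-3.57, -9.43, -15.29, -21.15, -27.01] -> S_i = -3.57 + -5.86*i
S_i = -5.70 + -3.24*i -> [-5.7, -8.94, -12.18, -15.42, -18.66]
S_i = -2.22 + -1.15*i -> [-2.22, -3.37, -4.52, -5.67, -6.82]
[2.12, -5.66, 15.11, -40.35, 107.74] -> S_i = 2.12*(-2.67)^i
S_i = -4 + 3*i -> [-4, -1, 2, 5, 8]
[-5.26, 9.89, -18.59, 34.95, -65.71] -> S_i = -5.26*(-1.88)^i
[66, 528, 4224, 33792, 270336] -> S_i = 66*8^i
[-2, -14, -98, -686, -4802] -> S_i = -2*7^i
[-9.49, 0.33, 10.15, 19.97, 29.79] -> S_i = -9.49 + 9.82*i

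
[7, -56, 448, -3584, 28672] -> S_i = 7*-8^i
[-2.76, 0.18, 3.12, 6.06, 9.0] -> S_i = -2.76 + 2.94*i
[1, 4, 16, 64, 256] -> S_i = 1*4^i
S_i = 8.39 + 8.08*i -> [8.39, 16.47, 24.55, 32.63, 40.71]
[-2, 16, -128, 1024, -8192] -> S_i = -2*-8^i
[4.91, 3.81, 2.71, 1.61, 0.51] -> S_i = 4.91 + -1.10*i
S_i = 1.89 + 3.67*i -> [1.89, 5.56, 9.23, 12.9, 16.57]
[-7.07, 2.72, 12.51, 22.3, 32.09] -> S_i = -7.07 + 9.79*i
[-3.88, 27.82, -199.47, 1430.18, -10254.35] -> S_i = -3.88*(-7.17)^i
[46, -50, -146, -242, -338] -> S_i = 46 + -96*i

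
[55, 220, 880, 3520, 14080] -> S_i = 55*4^i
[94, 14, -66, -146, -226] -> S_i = 94 + -80*i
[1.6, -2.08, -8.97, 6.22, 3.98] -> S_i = Random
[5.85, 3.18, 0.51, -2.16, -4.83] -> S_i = 5.85 + -2.67*i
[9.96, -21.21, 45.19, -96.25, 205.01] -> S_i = 9.96*(-2.13)^i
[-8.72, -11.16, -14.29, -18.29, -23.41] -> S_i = -8.72*1.28^i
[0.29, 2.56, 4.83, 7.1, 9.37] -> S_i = 0.29 + 2.27*i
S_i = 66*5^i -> [66, 330, 1650, 8250, 41250]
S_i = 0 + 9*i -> [0, 9, 18, 27, 36]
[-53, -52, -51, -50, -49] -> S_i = -53 + 1*i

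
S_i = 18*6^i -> [18, 108, 648, 3888, 23328]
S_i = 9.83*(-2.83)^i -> [9.83, -27.82, 78.73, -222.8, 630.52]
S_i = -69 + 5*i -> [-69, -64, -59, -54, -49]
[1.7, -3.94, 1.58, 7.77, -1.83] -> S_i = Random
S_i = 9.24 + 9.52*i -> [9.24, 18.76, 28.28, 37.8, 47.32]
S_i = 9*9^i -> [9, 81, 729, 6561, 59049]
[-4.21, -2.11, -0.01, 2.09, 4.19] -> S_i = -4.21 + 2.10*i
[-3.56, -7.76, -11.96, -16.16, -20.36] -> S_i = -3.56 + -4.20*i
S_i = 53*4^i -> [53, 212, 848, 3392, 13568]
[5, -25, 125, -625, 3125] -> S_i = 5*-5^i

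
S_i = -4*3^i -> [-4, -12, -36, -108, -324]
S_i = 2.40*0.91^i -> [2.4, 2.18, 1.99, 1.81, 1.65]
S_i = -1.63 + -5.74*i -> [-1.63, -7.37, -13.11, -18.85, -24.59]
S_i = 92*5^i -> [92, 460, 2300, 11500, 57500]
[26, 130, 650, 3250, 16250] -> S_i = 26*5^i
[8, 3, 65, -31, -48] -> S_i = Random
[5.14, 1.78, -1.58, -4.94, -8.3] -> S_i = 5.14 + -3.36*i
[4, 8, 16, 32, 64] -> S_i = 4*2^i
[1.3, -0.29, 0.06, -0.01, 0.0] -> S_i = 1.30*(-0.22)^i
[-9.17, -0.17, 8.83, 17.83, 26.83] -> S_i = -9.17 + 9.00*i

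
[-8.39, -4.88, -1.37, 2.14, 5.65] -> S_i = -8.39 + 3.51*i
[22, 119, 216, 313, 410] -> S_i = 22 + 97*i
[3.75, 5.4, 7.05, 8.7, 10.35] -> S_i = 3.75 + 1.65*i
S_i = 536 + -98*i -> [536, 438, 340, 242, 144]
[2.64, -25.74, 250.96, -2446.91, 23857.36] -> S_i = 2.64*(-9.75)^i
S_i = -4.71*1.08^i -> [-4.71, -5.09, -5.49, -5.93, -6.41]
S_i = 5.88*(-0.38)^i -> [5.88, -2.23, 0.85, -0.32, 0.12]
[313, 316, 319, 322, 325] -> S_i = 313 + 3*i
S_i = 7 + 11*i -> [7, 18, 29, 40, 51]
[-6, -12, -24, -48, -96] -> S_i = -6*2^i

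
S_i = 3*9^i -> [3, 27, 243, 2187, 19683]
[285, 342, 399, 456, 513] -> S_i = 285 + 57*i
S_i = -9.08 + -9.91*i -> [-9.08, -18.99, -28.9, -38.81, -48.72]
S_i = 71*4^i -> [71, 284, 1136, 4544, 18176]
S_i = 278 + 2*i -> [278, 280, 282, 284, 286]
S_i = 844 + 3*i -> [844, 847, 850, 853, 856]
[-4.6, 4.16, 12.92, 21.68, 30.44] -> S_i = -4.60 + 8.76*i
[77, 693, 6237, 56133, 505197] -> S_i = 77*9^i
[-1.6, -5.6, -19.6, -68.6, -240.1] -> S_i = -1.60*3.50^i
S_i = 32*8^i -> [32, 256, 2048, 16384, 131072]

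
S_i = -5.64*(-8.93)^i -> [-5.64, 50.37, -449.76, 4016.37, -35866.16]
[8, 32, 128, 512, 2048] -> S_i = 8*4^i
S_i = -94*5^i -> [-94, -470, -2350, -11750, -58750]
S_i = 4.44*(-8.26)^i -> [4.44, -36.67, 302.93, -2502.21, 20668.22]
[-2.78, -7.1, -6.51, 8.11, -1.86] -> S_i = Random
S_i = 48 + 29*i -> [48, 77, 106, 135, 164]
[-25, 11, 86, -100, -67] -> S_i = Random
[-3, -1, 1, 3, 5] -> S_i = -3 + 2*i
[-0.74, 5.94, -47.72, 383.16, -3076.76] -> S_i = -0.74*(-8.03)^i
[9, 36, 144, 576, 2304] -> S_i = 9*4^i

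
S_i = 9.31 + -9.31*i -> [9.31, 0.0, -9.31, -18.62, -27.93]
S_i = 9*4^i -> [9, 36, 144, 576, 2304]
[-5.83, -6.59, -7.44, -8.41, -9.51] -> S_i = -5.83*1.13^i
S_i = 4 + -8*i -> [4, -4, -12, -20, -28]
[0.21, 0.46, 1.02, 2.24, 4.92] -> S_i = 0.21*2.20^i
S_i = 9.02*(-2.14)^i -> [9.02, -19.3, 41.31, -88.4, 189.17]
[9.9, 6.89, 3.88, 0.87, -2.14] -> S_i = 9.90 + -3.01*i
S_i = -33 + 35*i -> [-33, 2, 37, 72, 107]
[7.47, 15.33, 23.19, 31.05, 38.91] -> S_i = 7.47 + 7.86*i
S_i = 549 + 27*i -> [549, 576, 603, 630, 657]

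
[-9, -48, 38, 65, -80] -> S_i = Random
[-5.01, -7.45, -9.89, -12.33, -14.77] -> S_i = -5.01 + -2.44*i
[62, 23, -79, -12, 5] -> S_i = Random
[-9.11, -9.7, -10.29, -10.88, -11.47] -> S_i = -9.11 + -0.59*i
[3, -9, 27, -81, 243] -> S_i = 3*-3^i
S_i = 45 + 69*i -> [45, 114, 183, 252, 321]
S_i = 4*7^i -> [4, 28, 196, 1372, 9604]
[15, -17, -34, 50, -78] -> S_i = Random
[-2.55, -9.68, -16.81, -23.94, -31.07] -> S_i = -2.55 + -7.13*i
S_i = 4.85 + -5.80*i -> [4.85, -0.95, -6.75, -12.55, -18.35]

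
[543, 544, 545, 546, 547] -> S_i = 543 + 1*i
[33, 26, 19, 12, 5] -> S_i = 33 + -7*i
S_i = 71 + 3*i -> [71, 74, 77, 80, 83]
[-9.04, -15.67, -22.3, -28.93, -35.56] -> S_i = -9.04 + -6.63*i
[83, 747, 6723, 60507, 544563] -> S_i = 83*9^i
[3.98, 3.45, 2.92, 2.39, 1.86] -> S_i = 3.98 + -0.53*i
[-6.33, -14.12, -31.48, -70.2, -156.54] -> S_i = -6.33*2.23^i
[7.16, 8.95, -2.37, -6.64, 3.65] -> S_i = Random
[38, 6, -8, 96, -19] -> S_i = Random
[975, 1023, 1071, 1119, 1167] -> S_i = 975 + 48*i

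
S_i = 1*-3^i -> [1, -3, 9, -27, 81]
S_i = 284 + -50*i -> [284, 234, 184, 134, 84]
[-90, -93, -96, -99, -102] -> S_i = -90 + -3*i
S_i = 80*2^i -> [80, 160, 320, 640, 1280]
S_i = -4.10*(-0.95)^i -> [-4.1, 3.89, -3.7, 3.52, -3.34]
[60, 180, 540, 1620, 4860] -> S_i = 60*3^i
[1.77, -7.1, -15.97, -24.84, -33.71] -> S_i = 1.77 + -8.87*i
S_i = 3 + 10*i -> [3, 13, 23, 33, 43]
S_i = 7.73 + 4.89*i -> [7.73, 12.62, 17.51, 22.4, 27.29]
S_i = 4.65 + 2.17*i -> [4.65, 6.82, 8.99, 11.16, 13.33]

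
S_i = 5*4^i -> [5, 20, 80, 320, 1280]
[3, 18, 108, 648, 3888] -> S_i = 3*6^i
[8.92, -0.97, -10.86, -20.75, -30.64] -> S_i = 8.92 + -9.89*i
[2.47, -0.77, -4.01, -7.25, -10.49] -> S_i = 2.47 + -3.24*i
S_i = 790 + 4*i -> [790, 794, 798, 802, 806]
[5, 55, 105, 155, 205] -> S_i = 5 + 50*i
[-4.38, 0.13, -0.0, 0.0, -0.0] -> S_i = -4.38*(-0.03)^i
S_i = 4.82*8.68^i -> [4.82, 41.84, 363.15, 3152.15, 27360.62]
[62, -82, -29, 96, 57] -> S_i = Random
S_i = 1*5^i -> [1, 5, 25, 125, 625]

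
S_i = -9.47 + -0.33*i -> [-9.47, -9.8, -10.13, -10.46, -10.79]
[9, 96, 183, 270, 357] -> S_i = 9 + 87*i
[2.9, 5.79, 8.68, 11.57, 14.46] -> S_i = 2.90 + 2.89*i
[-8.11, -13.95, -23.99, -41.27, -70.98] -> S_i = -8.11*1.72^i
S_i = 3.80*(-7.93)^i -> [3.8, -30.13, 238.96, -1894.97, 15027.14]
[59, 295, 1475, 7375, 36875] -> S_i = 59*5^i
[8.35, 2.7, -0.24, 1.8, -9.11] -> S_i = Random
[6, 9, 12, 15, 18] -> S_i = 6 + 3*i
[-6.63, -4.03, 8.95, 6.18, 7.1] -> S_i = Random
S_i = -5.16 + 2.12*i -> [-5.16, -3.04, -0.92, 1.2, 3.32]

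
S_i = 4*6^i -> [4, 24, 144, 864, 5184]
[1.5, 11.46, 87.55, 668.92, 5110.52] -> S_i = 1.50*7.64^i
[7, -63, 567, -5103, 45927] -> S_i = 7*-9^i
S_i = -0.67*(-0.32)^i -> [-0.67, 0.21, -0.07, 0.02, -0.01]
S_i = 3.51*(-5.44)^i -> [3.51, -19.09, 103.87, -565.07, 3073.99]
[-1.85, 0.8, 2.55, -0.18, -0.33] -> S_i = Random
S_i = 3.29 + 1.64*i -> [3.29, 4.93, 6.57, 8.21, 9.85]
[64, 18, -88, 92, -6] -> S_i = Random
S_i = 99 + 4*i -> [99, 103, 107, 111, 115]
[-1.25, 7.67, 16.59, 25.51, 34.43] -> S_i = -1.25 + 8.92*i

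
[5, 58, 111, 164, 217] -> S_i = 5 + 53*i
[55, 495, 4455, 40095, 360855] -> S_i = 55*9^i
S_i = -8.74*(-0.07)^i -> [-8.74, 0.61, -0.04, 0.0, -0.0]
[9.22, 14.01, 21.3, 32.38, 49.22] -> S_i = 9.22*1.52^i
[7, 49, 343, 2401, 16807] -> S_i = 7*7^i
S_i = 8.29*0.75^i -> [8.29, 6.22, 4.66, 3.5, 2.62]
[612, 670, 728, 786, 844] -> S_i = 612 + 58*i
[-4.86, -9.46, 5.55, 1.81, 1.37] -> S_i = Random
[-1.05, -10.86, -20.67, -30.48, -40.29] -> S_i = -1.05 + -9.81*i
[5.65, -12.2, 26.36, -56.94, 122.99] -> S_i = 5.65*(-2.16)^i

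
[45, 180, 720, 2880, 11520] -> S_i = 45*4^i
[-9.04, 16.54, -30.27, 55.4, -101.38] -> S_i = -9.04*(-1.83)^i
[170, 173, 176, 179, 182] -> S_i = 170 + 3*i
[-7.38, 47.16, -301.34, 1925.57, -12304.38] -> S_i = -7.38*(-6.39)^i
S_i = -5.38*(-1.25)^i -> [-5.38, 6.72, -8.41, 10.51, -13.13]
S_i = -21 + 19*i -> [-21, -2, 17, 36, 55]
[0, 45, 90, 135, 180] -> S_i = 0 + 45*i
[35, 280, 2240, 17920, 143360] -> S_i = 35*8^i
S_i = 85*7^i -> [85, 595, 4165, 29155, 204085]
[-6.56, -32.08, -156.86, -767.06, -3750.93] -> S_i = -6.56*4.89^i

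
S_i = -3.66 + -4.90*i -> [-3.66, -8.56, -13.46, -18.36, -23.26]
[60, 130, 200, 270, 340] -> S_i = 60 + 70*i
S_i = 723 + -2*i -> [723, 721, 719, 717, 715]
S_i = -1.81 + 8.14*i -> [-1.81, 6.33, 14.47, 22.61, 30.75]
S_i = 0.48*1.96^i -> [0.48, 0.94, 1.84, 3.61, 7.08]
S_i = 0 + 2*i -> [0, 2, 4, 6, 8]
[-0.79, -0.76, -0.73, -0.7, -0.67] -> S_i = -0.79*0.96^i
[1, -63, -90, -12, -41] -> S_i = Random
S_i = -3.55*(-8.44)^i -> [-3.55, 29.96, -252.88, 2134.3, -18013.5]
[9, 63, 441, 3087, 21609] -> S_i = 9*7^i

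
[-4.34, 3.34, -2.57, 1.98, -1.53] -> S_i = -4.34*(-0.77)^i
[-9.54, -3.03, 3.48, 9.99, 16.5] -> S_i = -9.54 + 6.51*i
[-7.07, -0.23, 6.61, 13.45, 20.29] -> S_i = -7.07 + 6.84*i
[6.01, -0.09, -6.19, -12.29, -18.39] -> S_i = 6.01 + -6.10*i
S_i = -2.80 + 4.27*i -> [-2.8, 1.47, 5.74, 10.01, 14.28]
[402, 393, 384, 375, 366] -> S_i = 402 + -9*i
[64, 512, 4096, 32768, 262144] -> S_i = 64*8^i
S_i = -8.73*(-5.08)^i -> [-8.73, 44.35, -225.29, 1144.47, -5813.92]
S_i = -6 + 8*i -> [-6, 2, 10, 18, 26]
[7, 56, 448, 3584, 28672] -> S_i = 7*8^i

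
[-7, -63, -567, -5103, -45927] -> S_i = -7*9^i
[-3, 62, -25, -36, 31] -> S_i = Random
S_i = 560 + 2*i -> [560, 562, 564, 566, 568]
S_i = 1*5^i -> [1, 5, 25, 125, 625]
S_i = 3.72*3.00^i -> [3.72, 11.16, 33.48, 100.44, 301.32]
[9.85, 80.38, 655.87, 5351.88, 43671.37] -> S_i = 9.85*8.16^i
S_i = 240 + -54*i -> [240, 186, 132, 78, 24]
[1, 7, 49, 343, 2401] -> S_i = 1*7^i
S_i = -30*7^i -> [-30, -210, -1470, -10290, -72030]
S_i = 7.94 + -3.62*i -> [7.94, 4.32, 0.7, -2.92, -6.54]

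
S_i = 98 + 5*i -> [98, 103, 108, 113, 118]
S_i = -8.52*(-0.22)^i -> [-8.52, 1.87, -0.41, 0.09, -0.02]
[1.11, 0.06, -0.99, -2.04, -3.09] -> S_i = 1.11 + -1.05*i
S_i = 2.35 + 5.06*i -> [2.35, 7.41, 12.47, 17.53, 22.59]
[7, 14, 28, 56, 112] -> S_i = 7*2^i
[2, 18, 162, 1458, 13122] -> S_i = 2*9^i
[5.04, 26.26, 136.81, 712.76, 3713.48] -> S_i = 5.04*5.21^i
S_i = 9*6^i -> [9, 54, 324, 1944, 11664]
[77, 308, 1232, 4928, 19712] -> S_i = 77*4^i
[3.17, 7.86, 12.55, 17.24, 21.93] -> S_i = 3.17 + 4.69*i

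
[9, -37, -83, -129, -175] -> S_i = 9 + -46*i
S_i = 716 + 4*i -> [716, 720, 724, 728, 732]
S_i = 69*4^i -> [69, 276, 1104, 4416, 17664]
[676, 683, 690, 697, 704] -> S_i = 676 + 7*i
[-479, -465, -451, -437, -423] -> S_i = -479 + 14*i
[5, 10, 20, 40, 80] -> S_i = 5*2^i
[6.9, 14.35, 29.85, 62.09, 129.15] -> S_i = 6.90*2.08^i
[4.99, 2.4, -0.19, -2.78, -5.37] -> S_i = 4.99 + -2.59*i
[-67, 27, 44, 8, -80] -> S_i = Random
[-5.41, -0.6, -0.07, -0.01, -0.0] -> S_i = -5.41*0.11^i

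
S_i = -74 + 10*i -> [-74, -64, -54, -44, -34]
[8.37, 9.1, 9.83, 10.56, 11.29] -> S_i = 8.37 + 0.73*i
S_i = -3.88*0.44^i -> [-3.88, -1.71, -0.75, -0.33, -0.15]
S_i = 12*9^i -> [12, 108, 972, 8748, 78732]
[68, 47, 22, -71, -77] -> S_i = Random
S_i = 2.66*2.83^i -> [2.66, 7.53, 21.3, 60.29, 170.62]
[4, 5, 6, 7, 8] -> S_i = 4 + 1*i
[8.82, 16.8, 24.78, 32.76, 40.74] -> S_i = 8.82 + 7.98*i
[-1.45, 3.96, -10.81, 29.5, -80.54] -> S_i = -1.45*(-2.73)^i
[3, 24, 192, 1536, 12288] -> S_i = 3*8^i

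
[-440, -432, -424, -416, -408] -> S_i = -440 + 8*i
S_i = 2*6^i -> [2, 12, 72, 432, 2592]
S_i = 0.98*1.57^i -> [0.98, 1.54, 2.42, 3.79, 5.95]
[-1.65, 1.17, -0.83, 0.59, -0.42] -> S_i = -1.65*(-0.71)^i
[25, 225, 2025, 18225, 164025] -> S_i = 25*9^i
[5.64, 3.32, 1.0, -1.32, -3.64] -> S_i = 5.64 + -2.32*i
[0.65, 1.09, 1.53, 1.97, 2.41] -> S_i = 0.65 + 0.44*i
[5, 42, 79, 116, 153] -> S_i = 5 + 37*i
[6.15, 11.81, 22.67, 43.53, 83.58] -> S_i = 6.15*1.92^i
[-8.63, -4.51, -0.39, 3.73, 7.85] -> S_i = -8.63 + 4.12*i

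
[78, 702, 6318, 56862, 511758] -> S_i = 78*9^i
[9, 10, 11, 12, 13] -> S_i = 9 + 1*i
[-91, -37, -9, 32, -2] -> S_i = Random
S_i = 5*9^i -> [5, 45, 405, 3645, 32805]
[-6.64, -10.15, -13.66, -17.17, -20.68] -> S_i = -6.64 + -3.51*i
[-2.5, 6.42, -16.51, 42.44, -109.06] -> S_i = -2.50*(-2.57)^i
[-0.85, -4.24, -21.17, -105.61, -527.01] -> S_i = -0.85*4.99^i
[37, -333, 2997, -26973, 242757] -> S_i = 37*-9^i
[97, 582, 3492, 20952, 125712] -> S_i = 97*6^i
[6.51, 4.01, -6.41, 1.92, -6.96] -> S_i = Random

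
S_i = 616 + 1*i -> [616, 617, 618, 619, 620]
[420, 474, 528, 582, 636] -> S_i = 420 + 54*i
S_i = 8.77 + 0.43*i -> [8.77, 9.2, 9.63, 10.06, 10.49]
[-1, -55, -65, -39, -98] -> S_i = Random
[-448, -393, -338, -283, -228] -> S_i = -448 + 55*i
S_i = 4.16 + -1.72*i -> [4.16, 2.44, 0.72, -1.0, -2.72]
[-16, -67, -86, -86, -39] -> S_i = Random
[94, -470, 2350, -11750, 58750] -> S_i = 94*-5^i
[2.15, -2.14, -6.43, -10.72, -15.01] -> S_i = 2.15 + -4.29*i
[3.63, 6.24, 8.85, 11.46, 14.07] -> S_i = 3.63 + 2.61*i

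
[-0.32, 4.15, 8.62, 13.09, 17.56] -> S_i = -0.32 + 4.47*i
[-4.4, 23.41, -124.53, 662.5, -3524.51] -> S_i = -4.40*(-5.32)^i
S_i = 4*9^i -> [4, 36, 324, 2916, 26244]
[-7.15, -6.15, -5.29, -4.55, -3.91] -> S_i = -7.15*0.86^i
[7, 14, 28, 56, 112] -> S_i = 7*2^i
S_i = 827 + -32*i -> [827, 795, 763, 731, 699]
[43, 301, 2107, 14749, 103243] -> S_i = 43*7^i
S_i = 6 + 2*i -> [6, 8, 10, 12, 14]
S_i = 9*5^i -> [9, 45, 225, 1125, 5625]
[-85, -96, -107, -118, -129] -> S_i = -85 + -11*i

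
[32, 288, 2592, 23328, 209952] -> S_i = 32*9^i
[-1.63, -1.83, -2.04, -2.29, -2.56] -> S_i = -1.63*1.12^i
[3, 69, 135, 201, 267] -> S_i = 3 + 66*i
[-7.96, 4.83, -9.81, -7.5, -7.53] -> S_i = Random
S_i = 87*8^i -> [87, 696, 5568, 44544, 356352]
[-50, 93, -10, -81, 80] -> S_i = Random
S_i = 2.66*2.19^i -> [2.66, 5.83, 12.76, 27.94, 61.19]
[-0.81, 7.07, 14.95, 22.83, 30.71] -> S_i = -0.81 + 7.88*i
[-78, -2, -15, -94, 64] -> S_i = Random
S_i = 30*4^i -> [30, 120, 480, 1920, 7680]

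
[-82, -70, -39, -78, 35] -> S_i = Random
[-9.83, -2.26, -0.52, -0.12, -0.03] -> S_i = -9.83*0.23^i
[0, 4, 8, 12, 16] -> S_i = 0 + 4*i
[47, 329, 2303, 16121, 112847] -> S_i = 47*7^i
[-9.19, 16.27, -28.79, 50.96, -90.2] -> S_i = -9.19*(-1.77)^i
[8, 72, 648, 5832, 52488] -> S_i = 8*9^i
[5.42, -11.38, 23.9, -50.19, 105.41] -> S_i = 5.42*(-2.10)^i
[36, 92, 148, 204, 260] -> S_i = 36 + 56*i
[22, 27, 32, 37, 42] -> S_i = 22 + 5*i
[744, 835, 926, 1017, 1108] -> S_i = 744 + 91*i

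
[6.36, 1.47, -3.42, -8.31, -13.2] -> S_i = 6.36 + -4.89*i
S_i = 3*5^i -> [3, 15, 75, 375, 1875]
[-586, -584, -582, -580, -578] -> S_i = -586 + 2*i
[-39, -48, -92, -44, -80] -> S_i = Random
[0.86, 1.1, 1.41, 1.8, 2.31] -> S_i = 0.86*1.28^i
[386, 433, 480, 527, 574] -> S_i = 386 + 47*i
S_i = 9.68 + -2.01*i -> [9.68, 7.67, 5.66, 3.65, 1.64]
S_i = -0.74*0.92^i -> [-0.74, -0.68, -0.63, -0.58, -0.53]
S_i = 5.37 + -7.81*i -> [5.37, -2.44, -10.25, -18.06, -25.87]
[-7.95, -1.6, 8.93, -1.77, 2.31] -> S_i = Random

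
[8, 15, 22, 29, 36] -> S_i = 8 + 7*i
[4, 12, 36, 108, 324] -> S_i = 4*3^i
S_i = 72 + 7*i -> [72, 79, 86, 93, 100]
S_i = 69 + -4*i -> [69, 65, 61, 57, 53]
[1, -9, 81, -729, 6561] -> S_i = 1*-9^i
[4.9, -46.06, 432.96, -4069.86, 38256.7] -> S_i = 4.90*(-9.40)^i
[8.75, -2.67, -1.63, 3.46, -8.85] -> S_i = Random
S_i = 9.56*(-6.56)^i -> [9.56, -62.71, 411.4, -2698.79, 17704.08]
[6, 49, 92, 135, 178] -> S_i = 6 + 43*i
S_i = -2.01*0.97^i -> [-2.01, -1.95, -1.89, -1.83, -1.78]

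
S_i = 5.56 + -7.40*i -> [5.56, -1.84, -9.24, -16.64, -24.04]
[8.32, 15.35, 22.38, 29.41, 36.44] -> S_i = 8.32 + 7.03*i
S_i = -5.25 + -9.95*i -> [-5.25, -15.2, -25.15, -35.1, -45.05]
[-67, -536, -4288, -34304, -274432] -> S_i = -67*8^i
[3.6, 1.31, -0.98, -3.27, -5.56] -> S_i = 3.60 + -2.29*i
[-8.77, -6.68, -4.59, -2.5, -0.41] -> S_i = -8.77 + 2.09*i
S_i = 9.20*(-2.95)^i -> [9.2, -27.14, 80.06, -236.19, 696.75]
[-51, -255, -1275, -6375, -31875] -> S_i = -51*5^i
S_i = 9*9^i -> [9, 81, 729, 6561, 59049]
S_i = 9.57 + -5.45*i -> [9.57, 4.12, -1.33, -6.78, -12.23]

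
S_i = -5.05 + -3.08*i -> [-5.05, -8.13, -11.21, -14.29, -17.37]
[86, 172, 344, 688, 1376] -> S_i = 86*2^i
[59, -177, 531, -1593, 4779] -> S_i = 59*-3^i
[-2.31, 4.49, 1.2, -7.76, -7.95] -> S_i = Random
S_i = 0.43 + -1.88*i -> [0.43, -1.45, -3.33, -5.21, -7.09]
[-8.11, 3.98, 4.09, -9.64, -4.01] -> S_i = Random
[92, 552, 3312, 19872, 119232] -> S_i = 92*6^i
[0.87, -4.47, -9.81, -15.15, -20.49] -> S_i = 0.87 + -5.34*i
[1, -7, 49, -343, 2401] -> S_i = 1*-7^i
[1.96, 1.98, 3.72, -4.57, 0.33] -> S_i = Random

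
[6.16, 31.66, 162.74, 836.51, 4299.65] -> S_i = 6.16*5.14^i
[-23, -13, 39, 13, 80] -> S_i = Random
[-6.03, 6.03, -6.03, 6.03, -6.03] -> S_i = -6.03*(-1.00)^i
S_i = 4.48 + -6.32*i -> [4.48, -1.84, -8.16, -14.48, -20.8]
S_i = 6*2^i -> [6, 12, 24, 48, 96]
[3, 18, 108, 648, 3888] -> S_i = 3*6^i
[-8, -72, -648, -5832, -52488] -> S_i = -8*9^i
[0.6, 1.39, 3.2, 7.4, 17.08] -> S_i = 0.60*2.31^i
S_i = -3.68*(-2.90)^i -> [-3.68, 10.67, -30.95, 89.75, -260.28]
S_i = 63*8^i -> [63, 504, 4032, 32256, 258048]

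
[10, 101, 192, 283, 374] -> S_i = 10 + 91*i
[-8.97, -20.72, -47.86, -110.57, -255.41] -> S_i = -8.97*2.31^i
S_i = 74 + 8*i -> [74, 82, 90, 98, 106]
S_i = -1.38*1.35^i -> [-1.38, -1.86, -2.52, -3.4, -4.58]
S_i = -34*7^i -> [-34, -238, -1666, -11662, -81634]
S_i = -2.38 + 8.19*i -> [-2.38, 5.81, 14.0, 22.19, 30.38]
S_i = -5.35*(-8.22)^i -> [-5.35, 43.98, -361.49, 2971.46, -24425.36]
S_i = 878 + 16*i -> [878, 894, 910, 926, 942]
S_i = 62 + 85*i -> [62, 147, 232, 317, 402]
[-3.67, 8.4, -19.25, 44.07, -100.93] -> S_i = -3.67*(-2.29)^i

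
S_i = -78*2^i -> [-78, -156, -312, -624, -1248]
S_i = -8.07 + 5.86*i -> [-8.07, -2.21, 3.65, 9.51, 15.37]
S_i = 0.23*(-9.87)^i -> [0.23, -2.27, 22.41, -221.15, 2182.71]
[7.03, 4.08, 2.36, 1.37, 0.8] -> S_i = 7.03*0.58^i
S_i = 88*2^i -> [88, 176, 352, 704, 1408]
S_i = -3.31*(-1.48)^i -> [-3.31, 4.9, -7.25, 10.73, -15.88]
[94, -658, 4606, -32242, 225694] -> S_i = 94*-7^i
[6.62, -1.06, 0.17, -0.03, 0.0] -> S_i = 6.62*(-0.16)^i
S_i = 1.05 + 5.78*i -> [1.05, 6.83, 12.61, 18.39, 24.17]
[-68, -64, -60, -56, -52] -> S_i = -68 + 4*i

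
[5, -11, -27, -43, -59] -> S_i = 5 + -16*i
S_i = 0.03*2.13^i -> [0.03, 0.06, 0.14, 0.29, 0.62]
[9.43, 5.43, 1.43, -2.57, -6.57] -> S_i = 9.43 + -4.00*i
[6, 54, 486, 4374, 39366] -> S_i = 6*9^i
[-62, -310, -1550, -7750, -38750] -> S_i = -62*5^i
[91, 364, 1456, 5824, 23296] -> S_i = 91*4^i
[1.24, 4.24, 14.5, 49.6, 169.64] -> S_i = 1.24*3.42^i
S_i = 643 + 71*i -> [643, 714, 785, 856, 927]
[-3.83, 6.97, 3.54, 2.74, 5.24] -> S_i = Random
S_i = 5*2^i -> [5, 10, 20, 40, 80]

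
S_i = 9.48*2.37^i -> [9.48, 22.47, 53.25, 126.2, 299.09]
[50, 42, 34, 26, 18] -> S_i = 50 + -8*i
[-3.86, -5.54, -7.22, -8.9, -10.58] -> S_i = -3.86 + -1.68*i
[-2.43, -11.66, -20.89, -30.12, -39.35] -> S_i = -2.43 + -9.23*i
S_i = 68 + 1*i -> [68, 69, 70, 71, 72]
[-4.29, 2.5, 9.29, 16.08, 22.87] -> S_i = -4.29 + 6.79*i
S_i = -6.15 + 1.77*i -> [-6.15, -4.38, -2.61, -0.84, 0.93]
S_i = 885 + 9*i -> [885, 894, 903, 912, 921]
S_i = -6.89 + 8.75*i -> [-6.89, 1.86, 10.61, 19.36, 28.11]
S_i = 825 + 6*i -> [825, 831, 837, 843, 849]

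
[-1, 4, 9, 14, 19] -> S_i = -1 + 5*i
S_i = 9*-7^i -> [9, -63, 441, -3087, 21609]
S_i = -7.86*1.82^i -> [-7.86, -14.31, -26.04, -47.38, -86.24]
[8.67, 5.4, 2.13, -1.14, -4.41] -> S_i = 8.67 + -3.27*i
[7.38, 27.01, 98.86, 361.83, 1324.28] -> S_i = 7.38*3.66^i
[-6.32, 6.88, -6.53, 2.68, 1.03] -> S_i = Random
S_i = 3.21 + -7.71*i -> [3.21, -4.5, -12.21, -19.92, -27.63]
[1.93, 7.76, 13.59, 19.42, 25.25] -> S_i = 1.93 + 5.83*i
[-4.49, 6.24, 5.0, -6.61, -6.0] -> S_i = Random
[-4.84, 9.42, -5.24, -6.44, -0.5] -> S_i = Random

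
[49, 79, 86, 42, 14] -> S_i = Random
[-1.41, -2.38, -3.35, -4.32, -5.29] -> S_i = -1.41 + -0.97*i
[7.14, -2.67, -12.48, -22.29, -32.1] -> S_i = 7.14 + -9.81*i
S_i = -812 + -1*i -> [-812, -813, -814, -815, -816]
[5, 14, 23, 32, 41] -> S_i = 5 + 9*i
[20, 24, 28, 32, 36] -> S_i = 20 + 4*i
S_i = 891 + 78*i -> [891, 969, 1047, 1125, 1203]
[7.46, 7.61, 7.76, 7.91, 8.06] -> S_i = 7.46 + 0.15*i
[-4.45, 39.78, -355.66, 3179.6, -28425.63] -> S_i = -4.45*(-8.94)^i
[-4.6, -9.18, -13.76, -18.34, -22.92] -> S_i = -4.60 + -4.58*i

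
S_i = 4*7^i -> [4, 28, 196, 1372, 9604]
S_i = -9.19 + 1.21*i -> [-9.19, -7.98, -6.77, -5.56, -4.35]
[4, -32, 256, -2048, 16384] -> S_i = 4*-8^i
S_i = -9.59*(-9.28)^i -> [-9.59, 89.0, -825.88, 7664.12, -71123.07]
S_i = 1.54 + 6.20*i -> [1.54, 7.74, 13.94, 20.14, 26.34]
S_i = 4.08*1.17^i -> [4.08, 4.77, 5.59, 6.53, 7.65]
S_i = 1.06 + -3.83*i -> [1.06, -2.77, -6.6, -10.43, -14.26]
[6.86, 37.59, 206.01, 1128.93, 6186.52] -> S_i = 6.86*5.48^i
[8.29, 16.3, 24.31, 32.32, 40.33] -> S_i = 8.29 + 8.01*i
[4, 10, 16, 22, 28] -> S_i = 4 + 6*i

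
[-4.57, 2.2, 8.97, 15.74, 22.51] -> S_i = -4.57 + 6.77*i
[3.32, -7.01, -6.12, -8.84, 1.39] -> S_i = Random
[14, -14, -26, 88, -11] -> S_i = Random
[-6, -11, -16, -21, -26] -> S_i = -6 + -5*i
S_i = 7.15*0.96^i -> [7.15, 6.86, 6.59, 6.33, 6.07]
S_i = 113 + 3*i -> [113, 116, 119, 122, 125]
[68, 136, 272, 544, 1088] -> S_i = 68*2^i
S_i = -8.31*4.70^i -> [-8.31, -39.06, -183.57, -862.77, -4055.01]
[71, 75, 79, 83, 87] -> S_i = 71 + 4*i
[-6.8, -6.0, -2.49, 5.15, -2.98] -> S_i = Random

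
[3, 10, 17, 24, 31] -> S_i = 3 + 7*i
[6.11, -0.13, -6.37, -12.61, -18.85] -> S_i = 6.11 + -6.24*i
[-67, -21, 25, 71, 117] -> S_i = -67 + 46*i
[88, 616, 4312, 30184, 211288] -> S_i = 88*7^i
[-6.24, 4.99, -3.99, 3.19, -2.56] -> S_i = -6.24*(-0.80)^i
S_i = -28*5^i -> [-28, -140, -700, -3500, -17500]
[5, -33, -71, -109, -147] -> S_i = 5 + -38*i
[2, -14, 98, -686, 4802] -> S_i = 2*-7^i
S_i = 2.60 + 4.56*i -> [2.6, 7.16, 11.72, 16.28, 20.84]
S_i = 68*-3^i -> [68, -204, 612, -1836, 5508]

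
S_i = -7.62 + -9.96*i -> [-7.62, -17.58, -27.54, -37.5, -47.46]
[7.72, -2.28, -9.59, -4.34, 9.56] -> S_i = Random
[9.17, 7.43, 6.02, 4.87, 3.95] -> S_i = 9.17*0.81^i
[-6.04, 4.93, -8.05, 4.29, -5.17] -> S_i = Random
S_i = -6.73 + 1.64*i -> [-6.73, -5.09, -3.45, -1.81, -0.17]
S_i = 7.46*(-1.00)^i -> [7.46, -7.46, 7.46, -7.46, 7.46]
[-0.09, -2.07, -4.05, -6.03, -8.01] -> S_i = -0.09 + -1.98*i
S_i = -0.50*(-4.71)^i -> [-0.5, 2.36, -11.09, 52.24, -246.07]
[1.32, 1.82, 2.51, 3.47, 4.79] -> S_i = 1.32*1.38^i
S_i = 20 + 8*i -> [20, 28, 36, 44, 52]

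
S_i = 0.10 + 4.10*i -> [0.1, 4.2, 8.3, 12.4, 16.5]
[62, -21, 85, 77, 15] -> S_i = Random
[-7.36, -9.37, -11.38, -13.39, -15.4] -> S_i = -7.36 + -2.01*i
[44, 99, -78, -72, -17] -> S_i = Random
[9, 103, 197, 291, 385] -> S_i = 9 + 94*i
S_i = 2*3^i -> [2, 6, 18, 54, 162]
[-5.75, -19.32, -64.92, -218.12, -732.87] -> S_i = -5.75*3.36^i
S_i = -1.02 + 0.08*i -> [-1.02, -0.94, -0.86, -0.78, -0.7]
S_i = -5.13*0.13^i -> [-5.13, -0.67, -0.09, -0.01, -0.0]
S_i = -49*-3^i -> [-49, 147, -441, 1323, -3969]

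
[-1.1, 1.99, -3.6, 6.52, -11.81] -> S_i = -1.10*(-1.81)^i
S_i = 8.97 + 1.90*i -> [8.97, 10.87, 12.77, 14.67, 16.57]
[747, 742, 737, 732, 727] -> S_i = 747 + -5*i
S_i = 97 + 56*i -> [97, 153, 209, 265, 321]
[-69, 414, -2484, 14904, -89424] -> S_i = -69*-6^i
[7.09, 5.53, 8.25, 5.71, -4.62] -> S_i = Random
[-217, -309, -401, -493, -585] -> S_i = -217 + -92*i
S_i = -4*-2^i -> [-4, 8, -16, 32, -64]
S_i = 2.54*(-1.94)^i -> [2.54, -4.93, 9.56, -18.55, 35.98]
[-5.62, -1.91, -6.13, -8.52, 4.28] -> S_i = Random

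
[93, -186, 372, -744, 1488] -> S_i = 93*-2^i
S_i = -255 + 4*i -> [-255, -251, -247, -243, -239]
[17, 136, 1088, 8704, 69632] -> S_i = 17*8^i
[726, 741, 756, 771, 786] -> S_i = 726 + 15*i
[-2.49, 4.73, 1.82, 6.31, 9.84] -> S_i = Random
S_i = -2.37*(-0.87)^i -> [-2.37, 2.06, -1.79, 1.56, -1.36]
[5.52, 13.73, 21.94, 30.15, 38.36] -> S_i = 5.52 + 8.21*i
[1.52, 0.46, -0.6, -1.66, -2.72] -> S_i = 1.52 + -1.06*i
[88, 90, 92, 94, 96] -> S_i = 88 + 2*i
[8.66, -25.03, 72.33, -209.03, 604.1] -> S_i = 8.66*(-2.89)^i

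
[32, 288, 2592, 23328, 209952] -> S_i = 32*9^i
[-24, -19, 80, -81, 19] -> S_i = Random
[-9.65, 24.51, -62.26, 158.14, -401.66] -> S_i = -9.65*(-2.54)^i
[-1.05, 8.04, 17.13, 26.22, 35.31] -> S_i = -1.05 + 9.09*i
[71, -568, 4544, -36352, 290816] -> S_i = 71*-8^i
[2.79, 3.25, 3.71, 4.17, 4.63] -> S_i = 2.79 + 0.46*i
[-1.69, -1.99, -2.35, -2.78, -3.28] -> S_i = -1.69*1.18^i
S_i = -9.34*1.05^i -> [-9.34, -9.81, -10.3, -10.81, -11.35]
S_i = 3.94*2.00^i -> [3.94, 7.88, 15.76, 31.52, 63.04]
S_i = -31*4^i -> [-31, -124, -496, -1984, -7936]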